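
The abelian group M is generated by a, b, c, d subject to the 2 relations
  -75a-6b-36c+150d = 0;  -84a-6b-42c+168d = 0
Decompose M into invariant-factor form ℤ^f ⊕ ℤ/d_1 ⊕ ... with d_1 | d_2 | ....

Answer: M ≅ ℤ^2 ⊕ ℤ/3 ⊕ ℤ/6

Derivation:
rank_ℚ(R)=2; free=4−2=2
SNF(R) diag = [3, 6] → torsion [3, 6]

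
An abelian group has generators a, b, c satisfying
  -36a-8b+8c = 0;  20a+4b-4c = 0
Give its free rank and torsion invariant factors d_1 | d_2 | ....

Answer: M ≅ ℤ^1 ⊕ ℤ/4 ⊕ ℤ/4

Derivation:
rank_ℚ(R)=2; free=3−2=1
SNF(R) diag = [4, 4] → torsion [4, 4]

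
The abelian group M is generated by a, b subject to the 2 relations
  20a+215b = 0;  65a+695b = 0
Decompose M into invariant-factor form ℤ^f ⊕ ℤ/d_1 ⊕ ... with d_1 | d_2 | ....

rank_ℚ(R)=2; free=2−2=0
SNF(R) diag = [5, 15] → torsion [5, 15]

Answer: M ≅ ℤ/5 ⊕ ℤ/15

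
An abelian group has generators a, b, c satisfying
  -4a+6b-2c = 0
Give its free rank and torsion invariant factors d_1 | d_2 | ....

rank_ℚ(R)=1; free=3−1=2
SNF(R) diag = [2] → torsion [2]

Answer: M ≅ ℤ^2 ⊕ ℤ/2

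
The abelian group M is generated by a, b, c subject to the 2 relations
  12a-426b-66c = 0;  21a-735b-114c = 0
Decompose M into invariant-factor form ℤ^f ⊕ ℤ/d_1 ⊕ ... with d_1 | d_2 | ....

Answer: M ≅ ℤ^1 ⊕ ℤ/3 ⊕ ℤ/6

Derivation:
rank_ℚ(R)=2; free=3−2=1
SNF(R) diag = [3, 6] → torsion [3, 6]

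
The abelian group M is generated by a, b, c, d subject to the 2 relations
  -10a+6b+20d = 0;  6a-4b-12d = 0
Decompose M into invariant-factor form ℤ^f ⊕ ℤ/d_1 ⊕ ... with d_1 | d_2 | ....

rank_ℚ(R)=2; free=4−2=2
SNF(R) diag = [2, 2] → torsion [2, 2]

Answer: M ≅ ℤ^2 ⊕ ℤ/2 ⊕ ℤ/2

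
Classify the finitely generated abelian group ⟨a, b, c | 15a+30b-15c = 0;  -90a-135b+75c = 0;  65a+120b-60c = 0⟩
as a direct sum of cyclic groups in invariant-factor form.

rank_ℚ(R)=3; free=3−3=0
SNF(R) diag = [5, 15, 15] → torsion [5, 15, 15]

Answer: M ≅ ℤ/5 ⊕ ℤ/15 ⊕ ℤ/15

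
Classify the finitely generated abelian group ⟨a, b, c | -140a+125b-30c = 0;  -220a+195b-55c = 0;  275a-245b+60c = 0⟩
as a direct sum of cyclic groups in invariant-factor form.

Answer: M ≅ ℤ/5 ⊕ ℤ/5 ⊕ ℤ/15

Derivation:
rank_ℚ(R)=3; free=3−3=0
SNF(R) diag = [5, 5, 15] → torsion [5, 5, 15]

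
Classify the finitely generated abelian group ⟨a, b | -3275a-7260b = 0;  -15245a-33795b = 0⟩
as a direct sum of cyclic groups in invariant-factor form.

rank_ℚ(R)=2; free=2−2=0
SNF(R) diag = [5, 15] → torsion [5, 15]

Answer: M ≅ ℤ/5 ⊕ ℤ/15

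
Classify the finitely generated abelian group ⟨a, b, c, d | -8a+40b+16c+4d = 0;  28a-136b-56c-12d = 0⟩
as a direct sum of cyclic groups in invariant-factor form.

Answer: M ≅ ℤ^2 ⊕ ℤ/4 ⊕ ℤ/4

Derivation:
rank_ℚ(R)=2; free=4−2=2
SNF(R) diag = [4, 4] → torsion [4, 4]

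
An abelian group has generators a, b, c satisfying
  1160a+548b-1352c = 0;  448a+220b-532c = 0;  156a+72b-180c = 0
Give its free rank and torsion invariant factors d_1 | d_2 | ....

rank_ℚ(R)=3; free=3−3=0
SNF(R) diag = [4, 12, 36] → torsion [4, 12, 36]

Answer: M ≅ ℤ/4 ⊕ ℤ/12 ⊕ ℤ/36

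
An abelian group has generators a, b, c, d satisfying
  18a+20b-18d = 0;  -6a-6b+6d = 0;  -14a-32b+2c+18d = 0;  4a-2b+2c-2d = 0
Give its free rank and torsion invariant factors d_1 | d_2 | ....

rank_ℚ(R)=4; free=4−4=0
SNF(R) diag = [2, 2, 2, 6] → torsion [2, 2, 2, 6]

Answer: M ≅ ℤ/2 ⊕ ℤ/2 ⊕ ℤ/2 ⊕ ℤ/6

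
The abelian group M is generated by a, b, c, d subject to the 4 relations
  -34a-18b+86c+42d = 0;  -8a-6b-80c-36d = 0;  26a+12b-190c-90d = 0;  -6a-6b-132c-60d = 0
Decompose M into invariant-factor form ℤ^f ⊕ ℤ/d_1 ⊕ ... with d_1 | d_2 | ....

Answer: M ≅ ℤ/2 ⊕ ℤ/6 ⊕ ℤ/6 ⊕ ℤ/12

Derivation:
rank_ℚ(R)=4; free=4−4=0
SNF(R) diag = [2, 6, 6, 12] → torsion [2, 6, 6, 12]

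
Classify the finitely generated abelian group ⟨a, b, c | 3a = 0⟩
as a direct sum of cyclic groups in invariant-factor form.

Answer: M ≅ ℤ^2 ⊕ ℤ/3

Derivation:
rank_ℚ(R)=1; free=3−1=2
SNF(R) diag = [3] → torsion [3]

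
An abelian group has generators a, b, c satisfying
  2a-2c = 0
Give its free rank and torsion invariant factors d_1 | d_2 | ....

rank_ℚ(R)=1; free=3−1=2
SNF(R) diag = [2] → torsion [2]

Answer: M ≅ ℤ^2 ⊕ ℤ/2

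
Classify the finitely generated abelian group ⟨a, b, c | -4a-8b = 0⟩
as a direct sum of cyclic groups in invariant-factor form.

Answer: M ≅ ℤ^2 ⊕ ℤ/4

Derivation:
rank_ℚ(R)=1; free=3−1=2
SNF(R) diag = [4] → torsion [4]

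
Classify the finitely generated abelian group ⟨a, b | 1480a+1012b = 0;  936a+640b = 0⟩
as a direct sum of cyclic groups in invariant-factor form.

rank_ℚ(R)=2; free=2−2=0
SNF(R) diag = [4, 8] → torsion [4, 8]

Answer: M ≅ ℤ/4 ⊕ ℤ/8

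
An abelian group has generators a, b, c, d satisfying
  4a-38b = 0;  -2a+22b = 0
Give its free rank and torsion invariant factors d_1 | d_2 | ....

rank_ℚ(R)=2; free=4−2=2
SNF(R) diag = [2, 6] → torsion [2, 6]

Answer: M ≅ ℤ^2 ⊕ ℤ/2 ⊕ ℤ/6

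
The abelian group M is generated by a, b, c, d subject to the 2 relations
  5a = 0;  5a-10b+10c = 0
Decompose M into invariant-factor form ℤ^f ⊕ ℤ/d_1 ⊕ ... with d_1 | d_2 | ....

Answer: M ≅ ℤ^2 ⊕ ℤ/5 ⊕ ℤ/10

Derivation:
rank_ℚ(R)=2; free=4−2=2
SNF(R) diag = [5, 10] → torsion [5, 10]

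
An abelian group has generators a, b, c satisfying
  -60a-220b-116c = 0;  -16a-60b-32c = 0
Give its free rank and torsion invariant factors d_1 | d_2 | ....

rank_ℚ(R)=2; free=3−2=1
SNF(R) diag = [4, 4] → torsion [4, 4]

Answer: M ≅ ℤ^1 ⊕ ℤ/4 ⊕ ℤ/4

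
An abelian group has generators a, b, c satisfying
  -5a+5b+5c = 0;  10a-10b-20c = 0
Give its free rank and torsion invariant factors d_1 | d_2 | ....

Answer: M ≅ ℤ^1 ⊕ ℤ/5 ⊕ ℤ/10

Derivation:
rank_ℚ(R)=2; free=3−2=1
SNF(R) diag = [5, 10] → torsion [5, 10]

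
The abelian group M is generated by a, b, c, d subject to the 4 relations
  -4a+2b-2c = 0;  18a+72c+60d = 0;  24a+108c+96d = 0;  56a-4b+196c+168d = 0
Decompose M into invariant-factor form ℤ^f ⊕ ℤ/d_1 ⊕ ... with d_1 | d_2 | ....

Answer: M ≅ ℤ/2 ⊕ ℤ/6 ⊕ ℤ/12 ⊕ ℤ/24

Derivation:
rank_ℚ(R)=4; free=4−4=0
SNF(R) diag = [2, 6, 12, 24] → torsion [2, 6, 12, 24]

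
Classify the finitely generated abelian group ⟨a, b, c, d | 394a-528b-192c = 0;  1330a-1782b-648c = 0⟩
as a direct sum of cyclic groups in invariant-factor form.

rank_ℚ(R)=2; free=4−2=2
SNF(R) diag = [2, 6] → torsion [2, 6]

Answer: M ≅ ℤ^2 ⊕ ℤ/2 ⊕ ℤ/6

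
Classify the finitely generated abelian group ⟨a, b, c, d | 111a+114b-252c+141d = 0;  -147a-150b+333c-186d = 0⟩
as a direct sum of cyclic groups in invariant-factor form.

rank_ℚ(R)=2; free=4−2=2
SNF(R) diag = [3, 9] → torsion [3, 9]

Answer: M ≅ ℤ^2 ⊕ ℤ/3 ⊕ ℤ/9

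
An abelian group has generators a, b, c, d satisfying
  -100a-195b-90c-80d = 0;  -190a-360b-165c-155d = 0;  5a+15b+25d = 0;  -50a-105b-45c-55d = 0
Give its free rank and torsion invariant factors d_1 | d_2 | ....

Answer: M ≅ ℤ/5 ⊕ ℤ/15 ⊕ ℤ/15 ⊕ ℤ/30

Derivation:
rank_ℚ(R)=4; free=4−4=0
SNF(R) diag = [5, 15, 15, 30] → torsion [5, 15, 15, 30]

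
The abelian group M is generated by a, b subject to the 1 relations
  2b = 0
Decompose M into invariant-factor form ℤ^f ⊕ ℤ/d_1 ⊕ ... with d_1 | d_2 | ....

Answer: M ≅ ℤ^1 ⊕ ℤ/2

Derivation:
rank_ℚ(R)=1; free=2−1=1
SNF(R) diag = [2] → torsion [2]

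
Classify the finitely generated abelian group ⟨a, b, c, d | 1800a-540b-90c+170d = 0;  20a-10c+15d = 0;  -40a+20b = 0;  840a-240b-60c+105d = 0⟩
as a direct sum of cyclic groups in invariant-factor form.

rank_ℚ(R)=4; free=4−4=0
SNF(R) diag = [5, 10, 20, 60] → torsion [5, 10, 20, 60]

Answer: M ≅ ℤ/5 ⊕ ℤ/10 ⊕ ℤ/20 ⊕ ℤ/60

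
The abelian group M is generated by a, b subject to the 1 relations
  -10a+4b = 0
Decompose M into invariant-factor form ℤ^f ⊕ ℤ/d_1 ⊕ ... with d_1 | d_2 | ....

rank_ℚ(R)=1; free=2−1=1
SNF(R) diag = [2] → torsion [2]

Answer: M ≅ ℤ^1 ⊕ ℤ/2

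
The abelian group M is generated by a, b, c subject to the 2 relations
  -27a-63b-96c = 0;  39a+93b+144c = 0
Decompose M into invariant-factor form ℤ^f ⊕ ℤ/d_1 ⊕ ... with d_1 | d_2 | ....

Answer: M ≅ ℤ^1 ⊕ ℤ/3 ⊕ ℤ/6

Derivation:
rank_ℚ(R)=2; free=3−2=1
SNF(R) diag = [3, 6] → torsion [3, 6]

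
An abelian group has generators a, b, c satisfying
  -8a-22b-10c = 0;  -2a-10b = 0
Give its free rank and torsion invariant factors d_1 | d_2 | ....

Answer: M ≅ ℤ^1 ⊕ ℤ/2 ⊕ ℤ/2

Derivation:
rank_ℚ(R)=2; free=3−2=1
SNF(R) diag = [2, 2] → torsion [2, 2]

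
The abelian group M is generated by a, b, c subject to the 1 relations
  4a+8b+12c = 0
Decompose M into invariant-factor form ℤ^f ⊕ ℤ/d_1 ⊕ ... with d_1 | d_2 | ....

rank_ℚ(R)=1; free=3−1=2
SNF(R) diag = [4] → torsion [4]

Answer: M ≅ ℤ^2 ⊕ ℤ/4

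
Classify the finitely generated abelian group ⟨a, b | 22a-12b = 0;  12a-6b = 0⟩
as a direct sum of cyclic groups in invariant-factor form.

rank_ℚ(R)=2; free=2−2=0
SNF(R) diag = [2, 6] → torsion [2, 6]

Answer: M ≅ ℤ/2 ⊕ ℤ/6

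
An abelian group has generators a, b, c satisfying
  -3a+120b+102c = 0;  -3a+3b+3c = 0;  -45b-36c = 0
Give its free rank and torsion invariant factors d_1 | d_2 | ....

Answer: M ≅ ℤ/3 ⊕ ℤ/9 ⊕ ℤ/27

Derivation:
rank_ℚ(R)=3; free=3−3=0
SNF(R) diag = [3, 9, 27] → torsion [3, 9, 27]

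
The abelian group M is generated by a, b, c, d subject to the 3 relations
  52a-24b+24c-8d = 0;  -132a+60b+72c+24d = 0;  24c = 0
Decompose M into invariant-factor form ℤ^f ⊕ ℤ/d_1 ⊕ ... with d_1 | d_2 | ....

rank_ℚ(R)=3; free=4−3=1
SNF(R) diag = [4, 12, 24] → torsion [4, 12, 24]

Answer: M ≅ ℤ^1 ⊕ ℤ/4 ⊕ ℤ/12 ⊕ ℤ/24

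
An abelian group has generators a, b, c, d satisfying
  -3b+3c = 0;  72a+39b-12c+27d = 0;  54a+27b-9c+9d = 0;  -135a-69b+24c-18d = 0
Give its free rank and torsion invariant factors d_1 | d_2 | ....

Answer: M ≅ ℤ/3 ⊕ ℤ/9 ⊕ ℤ/9 ⊕ ℤ/9

Derivation:
rank_ℚ(R)=4; free=4−4=0
SNF(R) diag = [3, 9, 9, 9] → torsion [3, 9, 9, 9]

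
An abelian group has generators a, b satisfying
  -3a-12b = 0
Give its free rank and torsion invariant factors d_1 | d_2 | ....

rank_ℚ(R)=1; free=2−1=1
SNF(R) diag = [3] → torsion [3]

Answer: M ≅ ℤ^1 ⊕ ℤ/3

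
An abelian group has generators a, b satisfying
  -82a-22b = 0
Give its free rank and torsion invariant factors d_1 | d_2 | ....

rank_ℚ(R)=1; free=2−1=1
SNF(R) diag = [2] → torsion [2]

Answer: M ≅ ℤ^1 ⊕ ℤ/2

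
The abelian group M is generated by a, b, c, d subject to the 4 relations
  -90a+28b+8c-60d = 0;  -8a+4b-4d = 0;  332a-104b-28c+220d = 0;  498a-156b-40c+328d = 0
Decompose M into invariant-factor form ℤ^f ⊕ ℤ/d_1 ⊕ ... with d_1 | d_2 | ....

Answer: M ≅ ℤ/2 ⊕ ℤ/4 ⊕ ℤ/4 ⊕ ℤ/4

Derivation:
rank_ℚ(R)=4; free=4−4=0
SNF(R) diag = [2, 4, 4, 4] → torsion [2, 4, 4, 4]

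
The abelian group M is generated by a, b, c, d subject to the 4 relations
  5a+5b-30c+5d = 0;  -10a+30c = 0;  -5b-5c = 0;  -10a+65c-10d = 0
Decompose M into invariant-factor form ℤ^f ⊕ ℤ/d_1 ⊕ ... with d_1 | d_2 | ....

Answer: M ≅ ℤ/5 ⊕ ℤ/5 ⊕ ℤ/5 ⊕ ℤ/10

Derivation:
rank_ℚ(R)=4; free=4−4=0
SNF(R) diag = [5, 5, 5, 10] → torsion [5, 5, 5, 10]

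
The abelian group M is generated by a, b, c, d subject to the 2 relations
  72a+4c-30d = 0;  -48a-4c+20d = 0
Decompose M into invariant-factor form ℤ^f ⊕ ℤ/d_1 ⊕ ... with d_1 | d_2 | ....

rank_ℚ(R)=2; free=4−2=2
SNF(R) diag = [2, 4] → torsion [2, 4]

Answer: M ≅ ℤ^2 ⊕ ℤ/2 ⊕ ℤ/4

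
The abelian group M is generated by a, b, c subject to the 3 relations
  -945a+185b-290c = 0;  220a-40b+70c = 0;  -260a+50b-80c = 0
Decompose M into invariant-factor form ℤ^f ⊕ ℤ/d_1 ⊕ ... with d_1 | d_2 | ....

Answer: M ≅ ℤ/5 ⊕ ℤ/10 ⊕ ℤ/30

Derivation:
rank_ℚ(R)=3; free=3−3=0
SNF(R) diag = [5, 10, 30] → torsion [5, 10, 30]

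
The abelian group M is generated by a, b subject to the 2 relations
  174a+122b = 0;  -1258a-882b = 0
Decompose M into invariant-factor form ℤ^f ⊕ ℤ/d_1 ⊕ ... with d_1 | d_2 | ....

rank_ℚ(R)=2; free=2−2=0
SNF(R) diag = [2, 4] → torsion [2, 4]

Answer: M ≅ ℤ/2 ⊕ ℤ/4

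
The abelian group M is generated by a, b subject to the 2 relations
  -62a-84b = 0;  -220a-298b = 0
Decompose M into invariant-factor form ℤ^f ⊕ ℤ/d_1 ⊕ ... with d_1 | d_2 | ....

Answer: M ≅ ℤ/2 ⊕ ℤ/2

Derivation:
rank_ℚ(R)=2; free=2−2=0
SNF(R) diag = [2, 2] → torsion [2, 2]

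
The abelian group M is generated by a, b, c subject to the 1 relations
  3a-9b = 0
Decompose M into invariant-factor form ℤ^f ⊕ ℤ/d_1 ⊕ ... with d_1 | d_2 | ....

rank_ℚ(R)=1; free=3−1=2
SNF(R) diag = [3] → torsion [3]

Answer: M ≅ ℤ^2 ⊕ ℤ/3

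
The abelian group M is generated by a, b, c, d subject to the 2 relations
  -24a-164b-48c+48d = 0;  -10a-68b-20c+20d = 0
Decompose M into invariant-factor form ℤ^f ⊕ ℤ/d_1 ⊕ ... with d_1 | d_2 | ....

rank_ℚ(R)=2; free=4−2=2
SNF(R) diag = [2, 4] → torsion [2, 4]

Answer: M ≅ ℤ^2 ⊕ ℤ/2 ⊕ ℤ/4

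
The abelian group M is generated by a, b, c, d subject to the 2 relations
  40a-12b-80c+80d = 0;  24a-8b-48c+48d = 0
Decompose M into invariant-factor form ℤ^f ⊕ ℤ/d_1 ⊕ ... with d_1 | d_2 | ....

rank_ℚ(R)=2; free=4−2=2
SNF(R) diag = [4, 8] → torsion [4, 8]

Answer: M ≅ ℤ^2 ⊕ ℤ/4 ⊕ ℤ/8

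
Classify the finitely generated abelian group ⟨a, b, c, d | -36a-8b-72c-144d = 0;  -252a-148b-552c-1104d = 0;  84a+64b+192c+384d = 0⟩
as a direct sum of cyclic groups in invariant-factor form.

Answer: M ≅ ℤ^1 ⊕ ℤ/4 ⊕ ℤ/12 ⊕ ℤ/24

Derivation:
rank_ℚ(R)=3; free=4−3=1
SNF(R) diag = [4, 12, 24] → torsion [4, 12, 24]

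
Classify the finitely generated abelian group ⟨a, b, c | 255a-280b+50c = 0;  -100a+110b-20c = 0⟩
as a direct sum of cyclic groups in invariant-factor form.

Answer: M ≅ ℤ^1 ⊕ ℤ/5 ⊕ ℤ/10

Derivation:
rank_ℚ(R)=2; free=3−2=1
SNF(R) diag = [5, 10] → torsion [5, 10]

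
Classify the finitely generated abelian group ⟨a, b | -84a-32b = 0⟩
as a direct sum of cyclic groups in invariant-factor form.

rank_ℚ(R)=1; free=2−1=1
SNF(R) diag = [4] → torsion [4]

Answer: M ≅ ℤ^1 ⊕ ℤ/4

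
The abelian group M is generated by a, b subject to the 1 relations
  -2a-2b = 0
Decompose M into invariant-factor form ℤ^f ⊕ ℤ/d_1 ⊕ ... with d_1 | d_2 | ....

Answer: M ≅ ℤ^1 ⊕ ℤ/2

Derivation:
rank_ℚ(R)=1; free=2−1=1
SNF(R) diag = [2] → torsion [2]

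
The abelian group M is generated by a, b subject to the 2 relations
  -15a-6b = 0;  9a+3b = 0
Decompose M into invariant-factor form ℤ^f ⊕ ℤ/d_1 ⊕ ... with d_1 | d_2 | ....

Answer: M ≅ ℤ/3 ⊕ ℤ/3

Derivation:
rank_ℚ(R)=2; free=2−2=0
SNF(R) diag = [3, 3] → torsion [3, 3]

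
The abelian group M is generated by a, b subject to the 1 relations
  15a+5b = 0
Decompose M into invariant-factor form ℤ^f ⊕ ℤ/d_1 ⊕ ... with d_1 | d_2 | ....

rank_ℚ(R)=1; free=2−1=1
SNF(R) diag = [5] → torsion [5]

Answer: M ≅ ℤ^1 ⊕ ℤ/5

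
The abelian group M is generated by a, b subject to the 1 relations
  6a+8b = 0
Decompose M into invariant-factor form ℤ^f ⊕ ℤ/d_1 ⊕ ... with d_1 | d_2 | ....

Answer: M ≅ ℤ^1 ⊕ ℤ/2

Derivation:
rank_ℚ(R)=1; free=2−1=1
SNF(R) diag = [2] → torsion [2]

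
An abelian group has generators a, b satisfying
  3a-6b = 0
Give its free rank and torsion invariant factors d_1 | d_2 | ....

rank_ℚ(R)=1; free=2−1=1
SNF(R) diag = [3] → torsion [3]

Answer: M ≅ ℤ^1 ⊕ ℤ/3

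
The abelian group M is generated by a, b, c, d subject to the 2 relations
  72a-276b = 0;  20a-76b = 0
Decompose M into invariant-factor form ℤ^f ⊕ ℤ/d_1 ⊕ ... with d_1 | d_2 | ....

rank_ℚ(R)=2; free=4−2=2
SNF(R) diag = [4, 12] → torsion [4, 12]

Answer: M ≅ ℤ^2 ⊕ ℤ/4 ⊕ ℤ/12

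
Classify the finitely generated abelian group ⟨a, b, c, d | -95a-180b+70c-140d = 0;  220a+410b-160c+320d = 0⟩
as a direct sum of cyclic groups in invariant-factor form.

Answer: M ≅ ℤ^2 ⊕ ℤ/5 ⊕ ℤ/10

Derivation:
rank_ℚ(R)=2; free=4−2=2
SNF(R) diag = [5, 10] → torsion [5, 10]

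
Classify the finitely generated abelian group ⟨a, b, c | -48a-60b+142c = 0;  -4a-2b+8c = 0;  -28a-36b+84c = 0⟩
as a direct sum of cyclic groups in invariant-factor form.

rank_ℚ(R)=3; free=3−3=0
SNF(R) diag = [2, 2, 4] → torsion [2, 2, 4]

Answer: M ≅ ℤ/2 ⊕ ℤ/2 ⊕ ℤ/4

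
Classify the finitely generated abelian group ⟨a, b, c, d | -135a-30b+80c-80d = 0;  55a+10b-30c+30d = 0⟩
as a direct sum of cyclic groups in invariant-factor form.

Answer: M ≅ ℤ^2 ⊕ ℤ/5 ⊕ ℤ/10

Derivation:
rank_ℚ(R)=2; free=4−2=2
SNF(R) diag = [5, 10] → torsion [5, 10]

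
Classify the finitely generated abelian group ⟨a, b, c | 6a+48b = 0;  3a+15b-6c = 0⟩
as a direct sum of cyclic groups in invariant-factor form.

Answer: M ≅ ℤ^1 ⊕ ℤ/3 ⊕ ℤ/6

Derivation:
rank_ℚ(R)=2; free=3−2=1
SNF(R) diag = [3, 6] → torsion [3, 6]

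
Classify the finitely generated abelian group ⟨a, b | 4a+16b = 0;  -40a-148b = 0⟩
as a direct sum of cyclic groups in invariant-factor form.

Answer: M ≅ ℤ/4 ⊕ ℤ/12

Derivation:
rank_ℚ(R)=2; free=2−2=0
SNF(R) diag = [4, 12] → torsion [4, 12]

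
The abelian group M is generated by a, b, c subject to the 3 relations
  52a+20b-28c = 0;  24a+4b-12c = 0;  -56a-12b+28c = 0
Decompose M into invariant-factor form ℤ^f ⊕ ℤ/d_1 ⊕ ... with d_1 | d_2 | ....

rank_ℚ(R)=3; free=3−3=0
SNF(R) diag = [4, 4, 8] → torsion [4, 4, 8]

Answer: M ≅ ℤ/4 ⊕ ℤ/4 ⊕ ℤ/8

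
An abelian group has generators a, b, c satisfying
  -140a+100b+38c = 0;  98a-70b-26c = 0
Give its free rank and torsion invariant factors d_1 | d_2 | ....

rank_ℚ(R)=2; free=3−2=1
SNF(R) diag = [2, 6] → torsion [2, 6]

Answer: M ≅ ℤ^1 ⊕ ℤ/2 ⊕ ℤ/6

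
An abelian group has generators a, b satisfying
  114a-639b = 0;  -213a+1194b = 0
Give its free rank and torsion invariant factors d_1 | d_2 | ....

rank_ℚ(R)=2; free=2−2=0
SNF(R) diag = [3, 3] → torsion [3, 3]

Answer: M ≅ ℤ/3 ⊕ ℤ/3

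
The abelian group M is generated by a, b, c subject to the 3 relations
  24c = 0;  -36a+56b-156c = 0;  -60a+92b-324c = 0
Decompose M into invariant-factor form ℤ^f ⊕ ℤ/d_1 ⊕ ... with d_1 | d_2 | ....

rank_ℚ(R)=3; free=3−3=0
SNF(R) diag = [4, 12, 24] → torsion [4, 12, 24]

Answer: M ≅ ℤ/4 ⊕ ℤ/12 ⊕ ℤ/24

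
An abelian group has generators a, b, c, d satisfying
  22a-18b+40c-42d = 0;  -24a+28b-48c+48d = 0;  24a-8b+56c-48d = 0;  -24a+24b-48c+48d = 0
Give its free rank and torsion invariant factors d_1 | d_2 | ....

rank_ℚ(R)=4; free=4−4=0
SNF(R) diag = [2, 4, 8, 24] → torsion [2, 4, 8, 24]

Answer: M ≅ ℤ/2 ⊕ ℤ/4 ⊕ ℤ/8 ⊕ ℤ/24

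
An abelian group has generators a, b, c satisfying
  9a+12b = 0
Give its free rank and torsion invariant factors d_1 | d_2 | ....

Answer: M ≅ ℤ^2 ⊕ ℤ/3

Derivation:
rank_ℚ(R)=1; free=3−1=2
SNF(R) diag = [3] → torsion [3]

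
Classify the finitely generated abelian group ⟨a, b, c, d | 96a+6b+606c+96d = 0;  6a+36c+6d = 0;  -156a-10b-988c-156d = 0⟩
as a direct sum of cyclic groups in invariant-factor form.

Answer: M ≅ ℤ^1 ⊕ ℤ/2 ⊕ ℤ/6 ⊕ ℤ/6

Derivation:
rank_ℚ(R)=3; free=4−3=1
SNF(R) diag = [2, 6, 6] → torsion [2, 6, 6]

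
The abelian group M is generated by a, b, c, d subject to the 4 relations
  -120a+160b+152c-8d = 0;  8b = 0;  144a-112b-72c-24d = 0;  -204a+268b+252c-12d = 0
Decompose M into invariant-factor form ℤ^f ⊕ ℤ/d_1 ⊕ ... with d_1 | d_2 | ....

Answer: M ≅ ℤ/4 ⊕ ℤ/8 ⊕ ℤ/24 ⊕ ℤ/48

Derivation:
rank_ℚ(R)=4; free=4−4=0
SNF(R) diag = [4, 8, 24, 48] → torsion [4, 8, 24, 48]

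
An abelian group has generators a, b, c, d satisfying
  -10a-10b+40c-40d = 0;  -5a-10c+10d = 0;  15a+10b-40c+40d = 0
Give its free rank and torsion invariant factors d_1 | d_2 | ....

rank_ℚ(R)=3; free=4−3=1
SNF(R) diag = [5, 10, 10] → torsion [5, 10, 10]

Answer: M ≅ ℤ^1 ⊕ ℤ/5 ⊕ ℤ/10 ⊕ ℤ/10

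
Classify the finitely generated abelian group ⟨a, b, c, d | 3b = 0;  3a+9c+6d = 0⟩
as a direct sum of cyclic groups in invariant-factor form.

rank_ℚ(R)=2; free=4−2=2
SNF(R) diag = [3, 3] → torsion [3, 3]

Answer: M ≅ ℤ^2 ⊕ ℤ/3 ⊕ ℤ/3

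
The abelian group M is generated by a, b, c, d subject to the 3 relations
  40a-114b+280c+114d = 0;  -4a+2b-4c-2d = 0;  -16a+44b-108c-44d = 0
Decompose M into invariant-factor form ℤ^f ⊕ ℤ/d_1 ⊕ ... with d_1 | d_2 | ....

Answer: M ≅ ℤ^1 ⊕ ℤ/2 ⊕ ℤ/4 ⊕ ℤ/4

Derivation:
rank_ℚ(R)=3; free=4−3=1
SNF(R) diag = [2, 4, 4] → torsion [2, 4, 4]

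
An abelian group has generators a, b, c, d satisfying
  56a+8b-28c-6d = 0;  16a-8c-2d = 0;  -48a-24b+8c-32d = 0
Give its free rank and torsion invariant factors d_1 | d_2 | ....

Answer: M ≅ ℤ^1 ⊕ ℤ/2 ⊕ ℤ/4 ⊕ ℤ/8

Derivation:
rank_ℚ(R)=3; free=4−3=1
SNF(R) diag = [2, 4, 8] → torsion [2, 4, 8]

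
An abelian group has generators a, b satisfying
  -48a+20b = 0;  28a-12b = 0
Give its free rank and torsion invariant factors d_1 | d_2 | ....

rank_ℚ(R)=2; free=2−2=0
SNF(R) diag = [4, 4] → torsion [4, 4]

Answer: M ≅ ℤ/4 ⊕ ℤ/4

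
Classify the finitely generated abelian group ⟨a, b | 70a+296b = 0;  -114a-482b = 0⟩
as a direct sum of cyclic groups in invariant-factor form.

Answer: M ≅ ℤ/2 ⊕ ℤ/2

Derivation:
rank_ℚ(R)=2; free=2−2=0
SNF(R) diag = [2, 2] → torsion [2, 2]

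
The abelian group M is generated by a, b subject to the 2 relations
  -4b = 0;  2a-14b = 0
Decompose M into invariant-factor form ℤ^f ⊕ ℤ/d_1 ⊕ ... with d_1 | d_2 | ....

Answer: M ≅ ℤ/2 ⊕ ℤ/4

Derivation:
rank_ℚ(R)=2; free=2−2=0
SNF(R) diag = [2, 4] → torsion [2, 4]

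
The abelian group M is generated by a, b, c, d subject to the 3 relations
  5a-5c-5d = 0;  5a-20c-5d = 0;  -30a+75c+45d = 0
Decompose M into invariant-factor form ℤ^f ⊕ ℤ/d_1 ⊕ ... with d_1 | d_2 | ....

Answer: M ≅ ℤ^1 ⊕ ℤ/5 ⊕ ℤ/15 ⊕ ℤ/15

Derivation:
rank_ℚ(R)=3; free=4−3=1
SNF(R) diag = [5, 15, 15] → torsion [5, 15, 15]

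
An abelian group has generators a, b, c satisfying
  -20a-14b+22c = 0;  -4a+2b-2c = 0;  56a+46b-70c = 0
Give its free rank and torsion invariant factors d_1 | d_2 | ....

Answer: M ≅ ℤ/2 ⊕ ℤ/4 ⊕ ℤ/8

Derivation:
rank_ℚ(R)=3; free=3−3=0
SNF(R) diag = [2, 4, 8] → torsion [2, 4, 8]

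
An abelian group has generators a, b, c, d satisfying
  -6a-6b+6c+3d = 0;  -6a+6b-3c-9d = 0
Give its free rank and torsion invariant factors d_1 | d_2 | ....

Answer: M ≅ ℤ^2 ⊕ ℤ/3 ⊕ ℤ/3

Derivation:
rank_ℚ(R)=2; free=4−2=2
SNF(R) diag = [3, 3] → torsion [3, 3]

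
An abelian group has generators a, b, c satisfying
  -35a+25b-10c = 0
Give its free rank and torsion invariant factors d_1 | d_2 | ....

rank_ℚ(R)=1; free=3−1=2
SNF(R) diag = [5] → torsion [5]

Answer: M ≅ ℤ^2 ⊕ ℤ/5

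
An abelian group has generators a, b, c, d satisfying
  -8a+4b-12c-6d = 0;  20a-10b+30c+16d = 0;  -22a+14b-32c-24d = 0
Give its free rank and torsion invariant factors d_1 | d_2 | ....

Answer: M ≅ ℤ^1 ⊕ ℤ/2 ⊕ ℤ/2 ⊕ ℤ/2

Derivation:
rank_ℚ(R)=3; free=4−3=1
SNF(R) diag = [2, 2, 2] → torsion [2, 2, 2]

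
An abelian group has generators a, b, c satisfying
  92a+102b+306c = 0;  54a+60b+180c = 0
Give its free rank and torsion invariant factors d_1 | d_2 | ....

rank_ℚ(R)=2; free=3−2=1
SNF(R) diag = [2, 6] → torsion [2, 6]

Answer: M ≅ ℤ^1 ⊕ ℤ/2 ⊕ ℤ/6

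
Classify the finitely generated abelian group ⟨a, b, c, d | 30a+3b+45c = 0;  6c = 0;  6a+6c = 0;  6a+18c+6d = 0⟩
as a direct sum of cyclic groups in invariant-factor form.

Answer: M ≅ ℤ/3 ⊕ ℤ/6 ⊕ ℤ/6 ⊕ ℤ/6

Derivation:
rank_ℚ(R)=4; free=4−4=0
SNF(R) diag = [3, 6, 6, 6] → torsion [3, 6, 6, 6]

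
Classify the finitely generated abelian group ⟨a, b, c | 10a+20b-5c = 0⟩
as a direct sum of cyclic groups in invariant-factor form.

rank_ℚ(R)=1; free=3−1=2
SNF(R) diag = [5] → torsion [5]

Answer: M ≅ ℤ^2 ⊕ ℤ/5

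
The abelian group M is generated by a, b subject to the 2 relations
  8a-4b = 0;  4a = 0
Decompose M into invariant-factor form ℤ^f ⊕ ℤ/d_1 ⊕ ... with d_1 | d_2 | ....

Answer: M ≅ ℤ/4 ⊕ ℤ/4

Derivation:
rank_ℚ(R)=2; free=2−2=0
SNF(R) diag = [4, 4] → torsion [4, 4]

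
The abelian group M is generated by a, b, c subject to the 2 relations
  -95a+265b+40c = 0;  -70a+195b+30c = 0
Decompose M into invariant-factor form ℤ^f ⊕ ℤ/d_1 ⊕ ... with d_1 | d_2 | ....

Answer: M ≅ ℤ^1 ⊕ ℤ/5 ⊕ ℤ/5

Derivation:
rank_ℚ(R)=2; free=3−2=1
SNF(R) diag = [5, 5] → torsion [5, 5]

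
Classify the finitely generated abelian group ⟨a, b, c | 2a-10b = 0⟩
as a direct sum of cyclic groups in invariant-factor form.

rank_ℚ(R)=1; free=3−1=2
SNF(R) diag = [2] → torsion [2]

Answer: M ≅ ℤ^2 ⊕ ℤ/2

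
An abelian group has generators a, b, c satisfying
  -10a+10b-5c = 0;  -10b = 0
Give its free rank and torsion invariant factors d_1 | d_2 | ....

rank_ℚ(R)=2; free=3−2=1
SNF(R) diag = [5, 10] → torsion [5, 10]

Answer: M ≅ ℤ^1 ⊕ ℤ/5 ⊕ ℤ/10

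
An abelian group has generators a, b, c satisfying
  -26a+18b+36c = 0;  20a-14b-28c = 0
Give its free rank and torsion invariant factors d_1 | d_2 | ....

Answer: M ≅ ℤ^1 ⊕ ℤ/2 ⊕ ℤ/2

Derivation:
rank_ℚ(R)=2; free=3−2=1
SNF(R) diag = [2, 2] → torsion [2, 2]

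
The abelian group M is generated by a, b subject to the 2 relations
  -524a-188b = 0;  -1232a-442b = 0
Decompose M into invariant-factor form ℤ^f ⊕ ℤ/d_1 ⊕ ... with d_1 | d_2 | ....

Answer: M ≅ ℤ/2 ⊕ ℤ/4

Derivation:
rank_ℚ(R)=2; free=2−2=0
SNF(R) diag = [2, 4] → torsion [2, 4]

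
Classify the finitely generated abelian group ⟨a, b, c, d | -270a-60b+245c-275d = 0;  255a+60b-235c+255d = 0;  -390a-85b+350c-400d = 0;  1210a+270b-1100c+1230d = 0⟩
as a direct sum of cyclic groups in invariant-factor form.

rank_ℚ(R)=4; free=4−4=0
SNF(R) diag = [5, 5, 5, 10] → torsion [5, 5, 5, 10]

Answer: M ≅ ℤ/5 ⊕ ℤ/5 ⊕ ℤ/5 ⊕ ℤ/10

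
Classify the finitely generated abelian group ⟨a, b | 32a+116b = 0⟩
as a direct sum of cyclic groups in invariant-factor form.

Answer: M ≅ ℤ^1 ⊕ ℤ/4

Derivation:
rank_ℚ(R)=1; free=2−1=1
SNF(R) diag = [4] → torsion [4]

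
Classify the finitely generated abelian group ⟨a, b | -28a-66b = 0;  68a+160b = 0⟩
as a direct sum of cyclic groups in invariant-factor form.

rank_ℚ(R)=2; free=2−2=0
SNF(R) diag = [2, 4] → torsion [2, 4]

Answer: M ≅ ℤ/2 ⊕ ℤ/4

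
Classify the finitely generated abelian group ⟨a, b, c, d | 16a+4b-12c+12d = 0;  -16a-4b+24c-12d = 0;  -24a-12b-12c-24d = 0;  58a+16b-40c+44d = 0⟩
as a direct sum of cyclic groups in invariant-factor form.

rank_ℚ(R)=4; free=4−4=0
SNF(R) diag = [2, 4, 12, 12] → torsion [2, 4, 12, 12]

Answer: M ≅ ℤ/2 ⊕ ℤ/4 ⊕ ℤ/12 ⊕ ℤ/12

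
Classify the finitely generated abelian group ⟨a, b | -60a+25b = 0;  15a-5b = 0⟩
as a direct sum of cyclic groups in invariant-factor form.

Answer: M ≅ ℤ/5 ⊕ ℤ/15

Derivation:
rank_ℚ(R)=2; free=2−2=0
SNF(R) diag = [5, 15] → torsion [5, 15]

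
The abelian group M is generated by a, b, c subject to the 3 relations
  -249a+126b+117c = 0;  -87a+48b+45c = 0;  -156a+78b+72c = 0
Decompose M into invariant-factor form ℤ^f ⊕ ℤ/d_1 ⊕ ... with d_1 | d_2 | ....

rank_ℚ(R)=3; free=3−3=0
SNF(R) diag = [3, 6, 18] → torsion [3, 6, 18]

Answer: M ≅ ℤ/3 ⊕ ℤ/6 ⊕ ℤ/18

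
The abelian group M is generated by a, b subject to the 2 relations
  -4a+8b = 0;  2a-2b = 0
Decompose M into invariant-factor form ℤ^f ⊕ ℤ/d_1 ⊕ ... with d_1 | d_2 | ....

Answer: M ≅ ℤ/2 ⊕ ℤ/4

Derivation:
rank_ℚ(R)=2; free=2−2=0
SNF(R) diag = [2, 4] → torsion [2, 4]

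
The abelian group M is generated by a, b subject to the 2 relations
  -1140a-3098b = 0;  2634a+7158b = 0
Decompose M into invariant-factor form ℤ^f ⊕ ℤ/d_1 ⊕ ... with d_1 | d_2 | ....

Answer: M ≅ ℤ/2 ⊕ ℤ/6

Derivation:
rank_ℚ(R)=2; free=2−2=0
SNF(R) diag = [2, 6] → torsion [2, 6]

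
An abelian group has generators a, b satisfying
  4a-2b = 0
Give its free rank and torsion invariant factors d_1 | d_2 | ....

rank_ℚ(R)=1; free=2−1=1
SNF(R) diag = [2] → torsion [2]

Answer: M ≅ ℤ^1 ⊕ ℤ/2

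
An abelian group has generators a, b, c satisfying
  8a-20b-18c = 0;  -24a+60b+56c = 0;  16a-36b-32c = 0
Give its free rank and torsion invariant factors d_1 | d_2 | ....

rank_ℚ(R)=3; free=3−3=0
SNF(R) diag = [2, 4, 8] → torsion [2, 4, 8]

Answer: M ≅ ℤ/2 ⊕ ℤ/4 ⊕ ℤ/8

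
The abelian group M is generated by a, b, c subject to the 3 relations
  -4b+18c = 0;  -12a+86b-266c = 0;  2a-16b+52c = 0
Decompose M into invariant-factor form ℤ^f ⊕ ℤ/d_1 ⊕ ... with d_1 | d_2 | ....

Answer: M ≅ ℤ/2 ⊕ ℤ/2 ⊕ ℤ/2

Derivation:
rank_ℚ(R)=3; free=3−3=0
SNF(R) diag = [2, 2, 2] → torsion [2, 2, 2]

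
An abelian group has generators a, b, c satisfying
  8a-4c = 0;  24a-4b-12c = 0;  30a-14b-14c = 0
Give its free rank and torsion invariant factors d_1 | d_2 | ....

Answer: M ≅ ℤ/2 ⊕ ℤ/4 ⊕ ℤ/4

Derivation:
rank_ℚ(R)=3; free=3−3=0
SNF(R) diag = [2, 4, 4] → torsion [2, 4, 4]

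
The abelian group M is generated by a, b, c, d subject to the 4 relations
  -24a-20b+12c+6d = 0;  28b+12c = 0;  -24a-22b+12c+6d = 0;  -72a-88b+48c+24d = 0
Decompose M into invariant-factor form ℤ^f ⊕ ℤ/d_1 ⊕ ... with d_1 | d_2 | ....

Answer: M ≅ ℤ/2 ⊕ ℤ/6 ⊕ ℤ/12 ⊕ ℤ/24

Derivation:
rank_ℚ(R)=4; free=4−4=0
SNF(R) diag = [2, 6, 12, 24] → torsion [2, 6, 12, 24]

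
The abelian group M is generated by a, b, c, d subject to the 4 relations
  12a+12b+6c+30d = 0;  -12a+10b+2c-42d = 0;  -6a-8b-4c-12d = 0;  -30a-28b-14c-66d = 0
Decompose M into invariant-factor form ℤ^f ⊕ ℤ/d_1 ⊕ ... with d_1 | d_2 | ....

rank_ℚ(R)=4; free=4−4=0
SNF(R) diag = [2, 6, 6, 12] → torsion [2, 6, 6, 12]

Answer: M ≅ ℤ/2 ⊕ ℤ/6 ⊕ ℤ/6 ⊕ ℤ/12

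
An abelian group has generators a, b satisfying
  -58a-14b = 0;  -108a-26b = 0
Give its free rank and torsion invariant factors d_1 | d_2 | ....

Answer: M ≅ ℤ/2 ⊕ ℤ/2

Derivation:
rank_ℚ(R)=2; free=2−2=0
SNF(R) diag = [2, 2] → torsion [2, 2]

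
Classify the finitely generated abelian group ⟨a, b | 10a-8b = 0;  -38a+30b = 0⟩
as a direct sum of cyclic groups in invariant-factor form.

Answer: M ≅ ℤ/2 ⊕ ℤ/2

Derivation:
rank_ℚ(R)=2; free=2−2=0
SNF(R) diag = [2, 2] → torsion [2, 2]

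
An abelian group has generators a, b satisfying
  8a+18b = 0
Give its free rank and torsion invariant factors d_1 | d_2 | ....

Answer: M ≅ ℤ^1 ⊕ ℤ/2

Derivation:
rank_ℚ(R)=1; free=2−1=1
SNF(R) diag = [2] → torsion [2]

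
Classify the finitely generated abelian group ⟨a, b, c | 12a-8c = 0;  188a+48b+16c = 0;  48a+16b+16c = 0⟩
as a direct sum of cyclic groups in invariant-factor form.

rank_ℚ(R)=3; free=3−3=0
SNF(R) diag = [4, 8, 16] → torsion [4, 8, 16]

Answer: M ≅ ℤ/4 ⊕ ℤ/8 ⊕ ℤ/16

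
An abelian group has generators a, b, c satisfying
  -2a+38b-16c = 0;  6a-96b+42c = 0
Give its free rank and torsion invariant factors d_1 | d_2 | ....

rank_ℚ(R)=2; free=3−2=1
SNF(R) diag = [2, 6] → torsion [2, 6]

Answer: M ≅ ℤ^1 ⊕ ℤ/2 ⊕ ℤ/6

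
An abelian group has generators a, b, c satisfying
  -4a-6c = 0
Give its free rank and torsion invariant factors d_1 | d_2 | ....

rank_ℚ(R)=1; free=3−1=2
SNF(R) diag = [2] → torsion [2]

Answer: M ≅ ℤ^2 ⊕ ℤ/2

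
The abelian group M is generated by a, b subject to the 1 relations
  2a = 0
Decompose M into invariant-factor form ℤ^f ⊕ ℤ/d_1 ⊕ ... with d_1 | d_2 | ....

rank_ℚ(R)=1; free=2−1=1
SNF(R) diag = [2] → torsion [2]

Answer: M ≅ ℤ^1 ⊕ ℤ/2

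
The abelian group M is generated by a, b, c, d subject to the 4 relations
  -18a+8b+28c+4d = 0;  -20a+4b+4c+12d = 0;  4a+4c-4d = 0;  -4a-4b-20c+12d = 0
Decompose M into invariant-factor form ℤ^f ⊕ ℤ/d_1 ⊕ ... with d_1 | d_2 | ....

rank_ℚ(R)=4; free=4−4=0
SNF(R) diag = [2, 4, 4, 8] → torsion [2, 4, 4, 8]

Answer: M ≅ ℤ/2 ⊕ ℤ/4 ⊕ ℤ/4 ⊕ ℤ/8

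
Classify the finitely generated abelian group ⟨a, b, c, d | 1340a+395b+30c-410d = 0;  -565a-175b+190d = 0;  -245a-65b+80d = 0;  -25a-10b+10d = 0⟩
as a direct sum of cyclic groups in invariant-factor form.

rank_ℚ(R)=4; free=4−4=0
SNF(R) diag = [5, 15, 30, 90] → torsion [5, 15, 30, 90]

Answer: M ≅ ℤ/5 ⊕ ℤ/15 ⊕ ℤ/30 ⊕ ℤ/90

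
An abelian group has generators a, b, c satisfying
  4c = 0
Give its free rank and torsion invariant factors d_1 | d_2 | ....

rank_ℚ(R)=1; free=3−1=2
SNF(R) diag = [4] → torsion [4]

Answer: M ≅ ℤ^2 ⊕ ℤ/4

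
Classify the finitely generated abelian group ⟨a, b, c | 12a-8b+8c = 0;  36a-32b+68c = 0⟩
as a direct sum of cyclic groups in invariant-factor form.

rank_ℚ(R)=2; free=3−2=1
SNF(R) diag = [4, 12] → torsion [4, 12]

Answer: M ≅ ℤ^1 ⊕ ℤ/4 ⊕ ℤ/12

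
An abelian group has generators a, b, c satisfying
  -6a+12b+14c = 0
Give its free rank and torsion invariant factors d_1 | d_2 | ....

rank_ℚ(R)=1; free=3−1=2
SNF(R) diag = [2] → torsion [2]

Answer: M ≅ ℤ^2 ⊕ ℤ/2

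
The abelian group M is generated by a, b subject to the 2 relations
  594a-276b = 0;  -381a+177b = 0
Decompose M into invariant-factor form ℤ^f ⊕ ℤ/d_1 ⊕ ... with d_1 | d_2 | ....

rank_ℚ(R)=2; free=2−2=0
SNF(R) diag = [3, 6] → torsion [3, 6]

Answer: M ≅ ℤ/3 ⊕ ℤ/6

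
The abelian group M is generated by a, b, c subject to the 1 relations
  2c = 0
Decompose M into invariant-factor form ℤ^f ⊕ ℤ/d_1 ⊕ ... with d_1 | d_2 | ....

Answer: M ≅ ℤ^2 ⊕ ℤ/2

Derivation:
rank_ℚ(R)=1; free=3−1=2
SNF(R) diag = [2] → torsion [2]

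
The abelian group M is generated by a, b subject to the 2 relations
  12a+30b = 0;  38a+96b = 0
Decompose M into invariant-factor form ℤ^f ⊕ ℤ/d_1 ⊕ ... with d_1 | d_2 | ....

rank_ℚ(R)=2; free=2−2=0
SNF(R) diag = [2, 6] → torsion [2, 6]

Answer: M ≅ ℤ/2 ⊕ ℤ/6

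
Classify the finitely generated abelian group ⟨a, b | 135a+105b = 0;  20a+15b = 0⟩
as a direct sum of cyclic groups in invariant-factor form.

Answer: M ≅ ℤ/5 ⊕ ℤ/15

Derivation:
rank_ℚ(R)=2; free=2−2=0
SNF(R) diag = [5, 15] → torsion [5, 15]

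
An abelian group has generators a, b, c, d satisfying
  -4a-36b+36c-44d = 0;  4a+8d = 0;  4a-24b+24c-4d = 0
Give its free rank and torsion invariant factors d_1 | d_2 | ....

Answer: M ≅ ℤ^1 ⊕ ℤ/4 ⊕ ℤ/12 ⊕ ℤ/36

Derivation:
rank_ℚ(R)=3; free=4−3=1
SNF(R) diag = [4, 12, 36] → torsion [4, 12, 36]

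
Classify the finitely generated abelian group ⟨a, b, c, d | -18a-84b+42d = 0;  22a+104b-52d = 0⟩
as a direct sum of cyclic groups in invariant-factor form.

Answer: M ≅ ℤ^2 ⊕ ℤ/2 ⊕ ℤ/6

Derivation:
rank_ℚ(R)=2; free=4−2=2
SNF(R) diag = [2, 6] → torsion [2, 6]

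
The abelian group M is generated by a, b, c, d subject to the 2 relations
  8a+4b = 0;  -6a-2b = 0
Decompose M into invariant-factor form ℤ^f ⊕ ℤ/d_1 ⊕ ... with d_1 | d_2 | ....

Answer: M ≅ ℤ^2 ⊕ ℤ/2 ⊕ ℤ/4

Derivation:
rank_ℚ(R)=2; free=4−2=2
SNF(R) diag = [2, 4] → torsion [2, 4]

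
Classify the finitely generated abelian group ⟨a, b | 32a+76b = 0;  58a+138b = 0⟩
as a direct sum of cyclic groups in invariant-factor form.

Answer: M ≅ ℤ/2 ⊕ ℤ/4

Derivation:
rank_ℚ(R)=2; free=2−2=0
SNF(R) diag = [2, 4] → torsion [2, 4]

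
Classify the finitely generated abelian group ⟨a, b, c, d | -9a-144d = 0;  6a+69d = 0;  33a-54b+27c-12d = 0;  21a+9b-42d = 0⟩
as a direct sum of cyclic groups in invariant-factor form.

Answer: M ≅ ℤ/3 ⊕ ℤ/9 ⊕ ℤ/27 ⊕ ℤ/81

Derivation:
rank_ℚ(R)=4; free=4−4=0
SNF(R) diag = [3, 9, 27, 81] → torsion [3, 9, 27, 81]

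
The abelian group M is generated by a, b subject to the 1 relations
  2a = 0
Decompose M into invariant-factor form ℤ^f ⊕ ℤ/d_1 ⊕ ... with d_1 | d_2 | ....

Answer: M ≅ ℤ^1 ⊕ ℤ/2

Derivation:
rank_ℚ(R)=1; free=2−1=1
SNF(R) diag = [2] → torsion [2]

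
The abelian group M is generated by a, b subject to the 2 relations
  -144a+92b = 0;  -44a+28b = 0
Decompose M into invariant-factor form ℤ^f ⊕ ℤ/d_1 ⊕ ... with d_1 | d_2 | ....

Answer: M ≅ ℤ/4 ⊕ ℤ/4

Derivation:
rank_ℚ(R)=2; free=2−2=0
SNF(R) diag = [4, 4] → torsion [4, 4]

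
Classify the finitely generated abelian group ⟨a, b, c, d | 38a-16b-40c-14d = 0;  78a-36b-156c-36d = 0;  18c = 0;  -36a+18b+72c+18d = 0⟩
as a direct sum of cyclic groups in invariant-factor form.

Answer: M ≅ ℤ/2 ⊕ ℤ/6 ⊕ ℤ/18 ⊕ ℤ/18

Derivation:
rank_ℚ(R)=4; free=4−4=0
SNF(R) diag = [2, 6, 18, 18] → torsion [2, 6, 18, 18]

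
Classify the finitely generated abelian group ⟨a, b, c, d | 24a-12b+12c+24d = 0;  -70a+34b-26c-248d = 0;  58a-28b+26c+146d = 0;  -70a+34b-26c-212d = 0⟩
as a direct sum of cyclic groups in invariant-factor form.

rank_ℚ(R)=4; free=4−4=0
SNF(R) diag = [2, 6, 12, 36] → torsion [2, 6, 12, 36]

Answer: M ≅ ℤ/2 ⊕ ℤ/6 ⊕ ℤ/12 ⊕ ℤ/36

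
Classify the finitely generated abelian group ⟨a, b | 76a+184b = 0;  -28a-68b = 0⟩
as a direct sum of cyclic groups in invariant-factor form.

rank_ℚ(R)=2; free=2−2=0
SNF(R) diag = [4, 4] → torsion [4, 4]

Answer: M ≅ ℤ/4 ⊕ ℤ/4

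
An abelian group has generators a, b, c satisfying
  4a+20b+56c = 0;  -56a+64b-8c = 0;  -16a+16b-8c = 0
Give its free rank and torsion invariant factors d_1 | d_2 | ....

rank_ℚ(R)=3; free=3−3=0
SNF(R) diag = [4, 8, 24] → torsion [4, 8, 24]

Answer: M ≅ ℤ/4 ⊕ ℤ/8 ⊕ ℤ/24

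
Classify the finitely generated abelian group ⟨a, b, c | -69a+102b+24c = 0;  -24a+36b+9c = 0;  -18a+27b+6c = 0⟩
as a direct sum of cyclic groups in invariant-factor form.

rank_ℚ(R)=3; free=3−3=0
SNF(R) diag = [3, 3, 3] → torsion [3, 3, 3]

Answer: M ≅ ℤ/3 ⊕ ℤ/3 ⊕ ℤ/3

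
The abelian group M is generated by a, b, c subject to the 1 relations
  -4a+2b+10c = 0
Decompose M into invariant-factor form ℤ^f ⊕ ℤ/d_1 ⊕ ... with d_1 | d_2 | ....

rank_ℚ(R)=1; free=3−1=2
SNF(R) diag = [2] → torsion [2]

Answer: M ≅ ℤ^2 ⊕ ℤ/2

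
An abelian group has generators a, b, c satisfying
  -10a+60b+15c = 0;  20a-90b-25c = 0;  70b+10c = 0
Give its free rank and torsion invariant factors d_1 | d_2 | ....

Answer: M ≅ ℤ/5 ⊕ ℤ/10 ⊕ ℤ/10

Derivation:
rank_ℚ(R)=3; free=3−3=0
SNF(R) diag = [5, 10, 10] → torsion [5, 10, 10]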